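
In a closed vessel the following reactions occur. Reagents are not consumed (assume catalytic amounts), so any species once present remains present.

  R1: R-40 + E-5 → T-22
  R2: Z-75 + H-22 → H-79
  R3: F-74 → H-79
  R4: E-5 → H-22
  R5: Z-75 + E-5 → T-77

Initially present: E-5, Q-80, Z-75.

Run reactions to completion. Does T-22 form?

T-22 would need R-40 and E-5 (R1), but R-40 never forms.

No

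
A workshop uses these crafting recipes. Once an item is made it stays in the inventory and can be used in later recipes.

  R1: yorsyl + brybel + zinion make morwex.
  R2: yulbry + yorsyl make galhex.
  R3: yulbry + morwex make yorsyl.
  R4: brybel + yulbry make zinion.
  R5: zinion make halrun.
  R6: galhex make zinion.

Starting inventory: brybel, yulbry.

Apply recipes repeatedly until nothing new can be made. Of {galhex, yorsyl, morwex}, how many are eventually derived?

galhex would need yulbry and yorsyl (R2), but yorsyl is never obtained.
yorsyl would need yulbry and morwex (R3), but morwex is never obtained.
morwex would need yorsyl, brybel, and zinion (R1), but yorsyl is never obtained.
None of the 3 are reached.

0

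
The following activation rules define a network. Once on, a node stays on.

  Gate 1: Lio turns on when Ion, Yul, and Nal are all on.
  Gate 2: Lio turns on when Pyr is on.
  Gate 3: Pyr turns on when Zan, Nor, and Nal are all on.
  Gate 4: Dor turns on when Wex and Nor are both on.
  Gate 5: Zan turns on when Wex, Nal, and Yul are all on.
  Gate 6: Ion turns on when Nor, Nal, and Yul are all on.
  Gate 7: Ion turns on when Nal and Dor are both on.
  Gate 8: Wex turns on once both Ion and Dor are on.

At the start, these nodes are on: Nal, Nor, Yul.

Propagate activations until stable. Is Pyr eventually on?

Pyr would need Zan, Nor, and Nal (Gate 3), but Zan never turns on.

No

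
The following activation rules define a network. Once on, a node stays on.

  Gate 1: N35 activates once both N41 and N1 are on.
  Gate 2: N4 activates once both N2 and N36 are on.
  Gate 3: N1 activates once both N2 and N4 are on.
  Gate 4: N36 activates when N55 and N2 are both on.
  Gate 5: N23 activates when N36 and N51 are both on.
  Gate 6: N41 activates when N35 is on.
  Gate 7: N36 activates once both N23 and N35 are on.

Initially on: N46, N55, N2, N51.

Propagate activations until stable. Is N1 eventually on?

Yes

Gate 4: N55 and N2 on → N36 on.
Gate 2: N2 and N36 on → N4 on.
N2 and N4 are on, so N1 activates (Gate 3).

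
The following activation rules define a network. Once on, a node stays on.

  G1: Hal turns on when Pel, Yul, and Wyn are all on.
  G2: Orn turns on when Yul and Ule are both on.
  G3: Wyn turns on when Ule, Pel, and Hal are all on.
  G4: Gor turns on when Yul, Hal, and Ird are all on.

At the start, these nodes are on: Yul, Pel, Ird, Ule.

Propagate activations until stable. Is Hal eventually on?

Hal would need Pel, Yul, and Wyn (G1), but Wyn never turns on.

No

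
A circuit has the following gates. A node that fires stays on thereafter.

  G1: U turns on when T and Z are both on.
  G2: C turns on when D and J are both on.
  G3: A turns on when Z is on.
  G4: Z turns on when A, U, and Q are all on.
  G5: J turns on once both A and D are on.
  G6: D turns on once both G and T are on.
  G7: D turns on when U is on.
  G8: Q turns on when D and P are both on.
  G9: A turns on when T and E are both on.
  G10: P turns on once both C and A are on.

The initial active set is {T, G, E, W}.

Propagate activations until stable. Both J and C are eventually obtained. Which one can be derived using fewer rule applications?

J: G9: T and E on → A on. G6: G and T on → D on. A and D are on, so J turns on (G5). [3 rule applications]
C: T and E are on, so A turns on (G9). G and T are on, so D turns on (G6). A and D are on, so J turns on (G5). G2: D and J on → C on. [4 rule applications]
J needs fewer.

J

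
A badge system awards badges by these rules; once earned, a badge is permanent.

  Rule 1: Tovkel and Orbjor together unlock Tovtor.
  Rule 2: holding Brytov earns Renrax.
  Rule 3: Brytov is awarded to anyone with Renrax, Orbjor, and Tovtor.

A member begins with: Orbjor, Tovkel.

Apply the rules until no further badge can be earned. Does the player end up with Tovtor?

With Tovkel and Orbjor, Tovtor is earned (Rule 1).

Yes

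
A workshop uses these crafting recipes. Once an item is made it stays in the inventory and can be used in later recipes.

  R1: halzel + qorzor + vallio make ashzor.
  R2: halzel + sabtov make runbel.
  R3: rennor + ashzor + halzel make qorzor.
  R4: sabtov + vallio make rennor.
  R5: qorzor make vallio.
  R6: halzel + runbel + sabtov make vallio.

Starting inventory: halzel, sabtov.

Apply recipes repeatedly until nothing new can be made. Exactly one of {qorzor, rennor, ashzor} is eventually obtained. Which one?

rennor

Using R2, halzel and sabtov make runbel.
halzel + runbel + sabtov → vallio (R6).
Using R4, sabtov and vallio make rennor.
ashzor would need halzel, qorzor, and vallio (R1), but qorzor is never obtained. qorzor would need rennor, ashzor, and halzel (R3), but ashzor is never obtained.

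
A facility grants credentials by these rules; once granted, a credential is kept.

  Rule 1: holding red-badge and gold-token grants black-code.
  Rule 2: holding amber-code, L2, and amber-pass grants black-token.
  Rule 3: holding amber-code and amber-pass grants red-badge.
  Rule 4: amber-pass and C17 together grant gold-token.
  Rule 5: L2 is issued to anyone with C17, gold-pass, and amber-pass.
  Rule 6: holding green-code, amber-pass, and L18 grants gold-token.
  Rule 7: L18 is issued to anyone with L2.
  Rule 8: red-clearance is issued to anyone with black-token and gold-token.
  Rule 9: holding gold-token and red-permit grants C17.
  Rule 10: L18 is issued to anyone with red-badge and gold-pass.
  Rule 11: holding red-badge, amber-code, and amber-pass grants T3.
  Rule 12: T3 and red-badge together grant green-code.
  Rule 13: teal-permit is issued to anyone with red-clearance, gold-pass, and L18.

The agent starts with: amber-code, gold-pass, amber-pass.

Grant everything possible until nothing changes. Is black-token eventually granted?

black-token would need amber-code, L2, and amber-pass (Rule 2), but L2 is never granted.

No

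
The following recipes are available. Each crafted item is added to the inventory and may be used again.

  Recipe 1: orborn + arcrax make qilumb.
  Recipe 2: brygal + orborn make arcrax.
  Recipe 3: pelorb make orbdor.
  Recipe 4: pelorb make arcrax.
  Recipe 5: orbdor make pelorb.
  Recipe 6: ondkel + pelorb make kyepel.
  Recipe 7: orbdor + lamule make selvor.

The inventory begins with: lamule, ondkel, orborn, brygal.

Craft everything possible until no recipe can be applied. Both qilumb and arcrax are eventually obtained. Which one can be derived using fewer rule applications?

arcrax: Using Recipe 2, brygal and orborn make arcrax. [1 rule application]
qilumb: brygal + orborn → arcrax (Recipe 2). Using Recipe 1, orborn and arcrax make qilumb. [2 rule applications]
arcrax needs fewer.

arcrax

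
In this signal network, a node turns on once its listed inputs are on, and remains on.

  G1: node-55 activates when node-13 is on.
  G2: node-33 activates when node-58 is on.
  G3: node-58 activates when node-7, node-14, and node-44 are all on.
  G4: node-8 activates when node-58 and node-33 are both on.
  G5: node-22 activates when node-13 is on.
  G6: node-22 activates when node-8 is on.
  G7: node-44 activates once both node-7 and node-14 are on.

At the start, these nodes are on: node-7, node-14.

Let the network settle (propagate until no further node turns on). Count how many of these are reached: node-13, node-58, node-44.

G7: node-7 and node-14 on → node-44 on.
G3: node-7, node-14, and node-44 on → node-58 on.
No rule produces node-13, and it is not given.
node-58: reached.
node-44: reached.
Reached: node-58 and node-44 — 2 of the 3.

2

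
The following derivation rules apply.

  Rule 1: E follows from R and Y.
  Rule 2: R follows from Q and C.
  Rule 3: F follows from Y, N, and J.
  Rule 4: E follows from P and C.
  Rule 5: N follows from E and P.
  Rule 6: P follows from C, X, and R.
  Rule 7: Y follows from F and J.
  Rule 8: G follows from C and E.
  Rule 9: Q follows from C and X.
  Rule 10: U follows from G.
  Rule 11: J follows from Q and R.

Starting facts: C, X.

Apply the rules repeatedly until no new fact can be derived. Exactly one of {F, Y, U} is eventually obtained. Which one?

From C and X, Rule 9 gives Q.
From Q and C, Rule 2 gives R.
From C, X, and R, Rule 6 gives P.
From P and C, Rule 4 gives E.
From C and E, Rule 8 gives G.
From G, Rule 10 gives U.
F would need Y, N, and J (Rule 3), but Y is never established. Y would need F and J (Rule 7), but F is never established.

U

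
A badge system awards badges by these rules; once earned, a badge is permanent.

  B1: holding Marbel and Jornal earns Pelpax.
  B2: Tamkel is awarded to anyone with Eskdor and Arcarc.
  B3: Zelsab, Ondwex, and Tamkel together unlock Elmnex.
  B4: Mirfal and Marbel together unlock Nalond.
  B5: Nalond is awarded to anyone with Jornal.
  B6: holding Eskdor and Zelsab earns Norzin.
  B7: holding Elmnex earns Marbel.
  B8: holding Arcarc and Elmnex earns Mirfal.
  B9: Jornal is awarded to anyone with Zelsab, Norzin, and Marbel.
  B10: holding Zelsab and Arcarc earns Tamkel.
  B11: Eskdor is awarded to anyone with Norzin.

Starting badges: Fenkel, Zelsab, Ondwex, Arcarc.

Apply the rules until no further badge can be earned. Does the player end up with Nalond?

With Zelsab and Arcarc, Tamkel is earned (B10).
With Zelsab, Ondwex, and Tamkel, Elmnex is earned (B3).
With Elmnex, Marbel is earned (B7).
With Arcarc and Elmnex, Mirfal is earned (B8).
With Mirfal and Marbel, Nalond is earned (B4).

Yes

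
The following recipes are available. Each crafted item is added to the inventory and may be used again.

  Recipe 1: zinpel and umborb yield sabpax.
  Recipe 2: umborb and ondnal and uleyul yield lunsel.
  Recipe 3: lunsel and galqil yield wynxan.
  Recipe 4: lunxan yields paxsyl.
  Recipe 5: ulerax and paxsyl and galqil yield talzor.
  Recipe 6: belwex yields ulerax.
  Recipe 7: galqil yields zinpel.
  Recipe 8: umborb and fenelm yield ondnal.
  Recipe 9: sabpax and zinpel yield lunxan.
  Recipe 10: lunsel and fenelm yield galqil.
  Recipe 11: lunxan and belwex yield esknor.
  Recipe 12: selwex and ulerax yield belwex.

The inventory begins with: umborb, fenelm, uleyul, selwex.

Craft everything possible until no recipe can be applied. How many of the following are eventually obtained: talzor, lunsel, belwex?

1

umborb and fenelm → ondnal (Recipe 8).
Using Recipe 2, umborb, ondnal, and uleyul make lunsel.
talzor would need ulerax, paxsyl, and galqil (Recipe 5), but ulerax is never obtained.
lunsel: reached.
belwex would need selwex and ulerax (Recipe 12), but ulerax is never obtained.
Reached: lunsel — 1 of the 3.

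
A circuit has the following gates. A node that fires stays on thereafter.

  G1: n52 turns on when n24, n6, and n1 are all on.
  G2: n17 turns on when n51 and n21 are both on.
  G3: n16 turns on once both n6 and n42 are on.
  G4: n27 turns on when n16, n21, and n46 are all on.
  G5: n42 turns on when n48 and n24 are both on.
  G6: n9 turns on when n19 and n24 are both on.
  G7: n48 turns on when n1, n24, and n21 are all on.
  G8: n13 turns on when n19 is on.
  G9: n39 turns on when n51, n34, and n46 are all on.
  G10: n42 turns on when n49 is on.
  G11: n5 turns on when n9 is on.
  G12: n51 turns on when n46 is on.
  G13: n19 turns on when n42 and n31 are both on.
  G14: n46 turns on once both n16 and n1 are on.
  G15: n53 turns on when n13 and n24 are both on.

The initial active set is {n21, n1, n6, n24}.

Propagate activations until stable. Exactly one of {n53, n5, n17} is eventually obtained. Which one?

n17

G7: n1, n24, and n21 on → n48 on.
n48 and n24 are on, so n42 turns on (G5).
G3: n6 and n42 on → n16 on.
G14: n16 and n1 on → n46 on.
G12: n46 on → n51 on.
G2: n51 and n21 on → n17 on.
n5 would need n9 (G11), but n9 never turns on. n53 would need n13 and n24 (G15), but n13 never turns on.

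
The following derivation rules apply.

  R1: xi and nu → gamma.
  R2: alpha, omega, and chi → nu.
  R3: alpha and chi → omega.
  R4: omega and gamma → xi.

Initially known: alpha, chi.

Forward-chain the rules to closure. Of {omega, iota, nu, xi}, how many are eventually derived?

2

alpha and chi hold, so omega follows (R3).
alpha, omega, and chi hold, so nu follows (R2).
omega: reached.
No rule produces iota, and it is not given.
nu: reached.
xi would need omega and gamma (R4), but gamma is never established.
Reached: omega and nu — 2 of the 4.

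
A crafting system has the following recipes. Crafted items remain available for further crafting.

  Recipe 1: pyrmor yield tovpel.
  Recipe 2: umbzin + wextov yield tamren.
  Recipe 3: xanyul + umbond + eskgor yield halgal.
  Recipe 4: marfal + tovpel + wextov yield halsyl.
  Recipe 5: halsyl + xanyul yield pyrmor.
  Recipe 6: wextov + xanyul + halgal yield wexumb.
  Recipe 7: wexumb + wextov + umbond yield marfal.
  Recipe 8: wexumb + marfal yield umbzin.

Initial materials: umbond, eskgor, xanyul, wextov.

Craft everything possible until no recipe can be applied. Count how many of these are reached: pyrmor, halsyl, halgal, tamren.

Using Recipe 3, xanyul, umbond, and eskgor make halgal.
wextov + xanyul + halgal → wexumb (Recipe 6).
Using Recipe 7, wexumb, wextov, and umbond make marfal.
wexumb + marfal → umbzin (Recipe 8).
Using Recipe 2, umbzin and wextov make tamren.
pyrmor would need halsyl and xanyul (Recipe 5), but halsyl is never obtained.
halsyl would need marfal, tovpel, and wextov (Recipe 4), but tovpel is never obtained.
halgal: reached.
tamren: reached.
Reached: halgal and tamren — 2 of the 4.

2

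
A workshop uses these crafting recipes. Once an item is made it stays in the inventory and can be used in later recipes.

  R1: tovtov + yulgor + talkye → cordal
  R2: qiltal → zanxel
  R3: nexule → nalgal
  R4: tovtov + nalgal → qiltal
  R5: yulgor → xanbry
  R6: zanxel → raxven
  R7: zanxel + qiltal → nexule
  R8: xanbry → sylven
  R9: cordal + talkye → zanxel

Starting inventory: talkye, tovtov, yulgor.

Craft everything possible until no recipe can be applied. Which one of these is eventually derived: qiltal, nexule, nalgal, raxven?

tovtov + yulgor + talkye → cordal (R1).
Using R9, cordal and talkye make zanxel.
Using R6, zanxel makes raxven.
qiltal would need tovtov and nalgal (R4), but nalgal is never obtained. nexule would need zanxel and qiltal (R7), but qiltal is never obtained. nalgal would need nexule (R3), but nexule is never obtained.

raxven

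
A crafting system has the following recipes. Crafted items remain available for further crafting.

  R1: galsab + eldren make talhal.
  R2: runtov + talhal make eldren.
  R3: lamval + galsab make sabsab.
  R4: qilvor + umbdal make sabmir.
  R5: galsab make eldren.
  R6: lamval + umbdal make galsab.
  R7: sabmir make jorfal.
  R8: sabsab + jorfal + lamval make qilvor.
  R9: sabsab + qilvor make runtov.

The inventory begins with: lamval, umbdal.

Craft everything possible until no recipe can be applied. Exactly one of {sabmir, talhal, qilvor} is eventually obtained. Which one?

talhal

lamval + umbdal → galsab (R6).
galsab → eldren (R5).
Using R1, galsab and eldren make talhal.
qilvor would need sabsab, jorfal, and lamval (R8), but jorfal is never obtained. sabmir would need qilvor and umbdal (R4), but qilvor is never obtained.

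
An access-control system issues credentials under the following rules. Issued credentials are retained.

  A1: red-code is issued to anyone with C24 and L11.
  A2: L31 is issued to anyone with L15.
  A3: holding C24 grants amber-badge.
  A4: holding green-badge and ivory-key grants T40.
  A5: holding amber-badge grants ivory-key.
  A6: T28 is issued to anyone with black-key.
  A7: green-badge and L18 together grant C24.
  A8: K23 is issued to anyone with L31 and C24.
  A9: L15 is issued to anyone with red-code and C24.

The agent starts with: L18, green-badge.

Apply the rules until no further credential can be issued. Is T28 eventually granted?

No

T28 would need black-key (A6), but black-key is never granted.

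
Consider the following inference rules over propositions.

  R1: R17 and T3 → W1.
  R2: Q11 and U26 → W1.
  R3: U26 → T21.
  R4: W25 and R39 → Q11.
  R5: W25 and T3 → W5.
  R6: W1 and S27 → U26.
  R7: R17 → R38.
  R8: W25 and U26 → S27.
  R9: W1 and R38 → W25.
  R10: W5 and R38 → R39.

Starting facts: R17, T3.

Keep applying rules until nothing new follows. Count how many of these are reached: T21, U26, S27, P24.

T21 would need U26 (R3), but U26 is never established.
U26 would need W1 and S27 (R6), but S27 is never established.
S27 would need W25 and U26 (R8), but U26 is never established.
No rule produces P24, and it is not given.
None of the 4 are reached.

0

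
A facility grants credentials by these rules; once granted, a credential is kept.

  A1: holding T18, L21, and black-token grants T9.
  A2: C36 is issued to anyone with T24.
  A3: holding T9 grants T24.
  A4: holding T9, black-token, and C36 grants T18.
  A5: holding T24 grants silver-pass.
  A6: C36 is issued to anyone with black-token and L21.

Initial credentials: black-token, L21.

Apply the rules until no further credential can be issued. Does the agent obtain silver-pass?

silver-pass would need T24 (A5), but T24 is never granted.

No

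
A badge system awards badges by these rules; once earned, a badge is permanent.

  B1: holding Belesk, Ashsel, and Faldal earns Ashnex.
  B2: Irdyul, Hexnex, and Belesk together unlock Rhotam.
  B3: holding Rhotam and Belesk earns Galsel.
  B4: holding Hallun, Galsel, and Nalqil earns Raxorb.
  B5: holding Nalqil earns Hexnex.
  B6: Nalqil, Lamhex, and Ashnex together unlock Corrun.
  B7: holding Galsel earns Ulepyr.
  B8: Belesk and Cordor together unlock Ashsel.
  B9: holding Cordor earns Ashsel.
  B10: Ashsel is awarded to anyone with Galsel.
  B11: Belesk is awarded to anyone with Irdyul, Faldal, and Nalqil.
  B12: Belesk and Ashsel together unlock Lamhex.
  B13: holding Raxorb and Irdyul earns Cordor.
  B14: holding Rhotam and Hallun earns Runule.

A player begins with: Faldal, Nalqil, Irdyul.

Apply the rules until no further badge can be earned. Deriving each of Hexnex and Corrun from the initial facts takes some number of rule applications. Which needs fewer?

Hexnex: With Nalqil, Hexnex is earned (B5). [1 rule application]
Corrun: With Irdyul, Faldal, and Nalqil, Belesk is earned (B11). With Nalqil, Hexnex is earned (B5). With Irdyul, Hexnex, and Belesk, Rhotam is earned (B2). With Rhotam and Belesk, Galsel is earned (B3). With Galsel, Ashsel is earned (B10). With Belesk and Ashsel, Lamhex is earned (B12). With Belesk, Ashsel, and Faldal, Ashnex is earned (B1). With Nalqil, Lamhex, and Ashnex, Corrun is earned (B6). [8 rule applications]
Hexnex needs fewer.

Hexnex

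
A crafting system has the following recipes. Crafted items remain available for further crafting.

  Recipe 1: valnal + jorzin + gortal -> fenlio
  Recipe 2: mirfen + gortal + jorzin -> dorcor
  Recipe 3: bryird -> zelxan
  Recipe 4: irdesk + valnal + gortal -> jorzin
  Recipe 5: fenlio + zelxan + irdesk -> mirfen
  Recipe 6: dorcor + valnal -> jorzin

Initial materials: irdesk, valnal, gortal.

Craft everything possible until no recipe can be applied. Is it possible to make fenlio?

Using Recipe 4, irdesk, valnal, and gortal make jorzin.
valnal + jorzin + gortal -> fenlio (Recipe 1).

Yes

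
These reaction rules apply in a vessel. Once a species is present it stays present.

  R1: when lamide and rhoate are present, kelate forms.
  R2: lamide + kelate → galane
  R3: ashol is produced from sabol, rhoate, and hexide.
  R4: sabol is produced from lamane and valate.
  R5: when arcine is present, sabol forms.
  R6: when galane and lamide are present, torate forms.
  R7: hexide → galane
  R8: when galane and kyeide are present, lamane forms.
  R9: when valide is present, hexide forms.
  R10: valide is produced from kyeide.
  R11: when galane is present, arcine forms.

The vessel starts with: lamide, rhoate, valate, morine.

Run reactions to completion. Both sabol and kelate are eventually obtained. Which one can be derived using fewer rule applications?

kelate: lamide and rhoate present → kelate forms (R1). [1 rule application]
sabol: lamide and rhoate present → kelate forms (R1). lamide and kelate present → galane forms (R2). galane present → arcine forms (R11). arcine present → sabol forms (R5). [4 rule applications]
kelate needs fewer.

kelate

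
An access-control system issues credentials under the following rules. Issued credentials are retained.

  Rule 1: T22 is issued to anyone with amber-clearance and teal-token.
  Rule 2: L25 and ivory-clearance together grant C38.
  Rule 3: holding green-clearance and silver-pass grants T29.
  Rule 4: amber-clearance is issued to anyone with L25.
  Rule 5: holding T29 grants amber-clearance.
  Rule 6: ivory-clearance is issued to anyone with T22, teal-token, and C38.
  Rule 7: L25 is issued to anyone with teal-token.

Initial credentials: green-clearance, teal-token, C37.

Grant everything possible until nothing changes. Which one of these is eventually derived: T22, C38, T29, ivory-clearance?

Holding teal-token grants L25 (Rule 7).
Holding L25 grants amber-clearance (Rule 4).
Holding amber-clearance and teal-token grants T22 (Rule 1).
T29 would need green-clearance and silver-pass (Rule 3), but silver-pass is never granted. ivory-clearance would need T22, teal-token, and C38 (Rule 6), but C38 is never granted. C38 would need L25 and ivory-clearance (Rule 2), but ivory-clearance is never granted.

T22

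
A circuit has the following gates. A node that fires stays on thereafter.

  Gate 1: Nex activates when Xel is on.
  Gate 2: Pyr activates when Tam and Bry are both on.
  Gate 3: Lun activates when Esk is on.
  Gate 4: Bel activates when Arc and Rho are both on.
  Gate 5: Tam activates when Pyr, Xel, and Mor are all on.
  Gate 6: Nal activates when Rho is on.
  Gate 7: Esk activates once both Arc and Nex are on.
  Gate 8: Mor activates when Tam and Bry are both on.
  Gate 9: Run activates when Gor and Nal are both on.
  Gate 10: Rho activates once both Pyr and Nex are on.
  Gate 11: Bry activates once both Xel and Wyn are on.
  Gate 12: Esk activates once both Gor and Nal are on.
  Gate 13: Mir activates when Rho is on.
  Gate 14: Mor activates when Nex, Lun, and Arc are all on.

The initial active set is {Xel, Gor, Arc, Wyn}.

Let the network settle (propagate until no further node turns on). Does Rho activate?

Rho would need Pyr and Nex (Gate 10), but Pyr never turns on.

No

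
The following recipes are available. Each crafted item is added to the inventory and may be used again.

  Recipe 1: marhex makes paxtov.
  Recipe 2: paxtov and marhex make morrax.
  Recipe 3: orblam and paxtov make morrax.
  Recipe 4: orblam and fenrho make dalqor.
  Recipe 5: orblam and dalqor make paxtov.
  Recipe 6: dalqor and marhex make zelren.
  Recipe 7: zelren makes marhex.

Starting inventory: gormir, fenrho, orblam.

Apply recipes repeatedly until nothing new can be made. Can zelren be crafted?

No

zelren would need dalqor and marhex (Recipe 6), but marhex is never obtained.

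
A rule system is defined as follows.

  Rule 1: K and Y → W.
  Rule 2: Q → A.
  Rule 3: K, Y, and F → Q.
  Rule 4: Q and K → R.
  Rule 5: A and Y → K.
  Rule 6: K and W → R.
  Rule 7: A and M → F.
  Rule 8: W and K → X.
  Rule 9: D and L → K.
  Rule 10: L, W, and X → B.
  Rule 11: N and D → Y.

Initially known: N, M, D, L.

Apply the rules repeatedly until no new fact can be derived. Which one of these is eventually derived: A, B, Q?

From D and L, Rule 9 gives K.
From N and D, Rule 11 gives Y.
K and Y hold, so W follows (Rule 1).
From W and K, Rule 8 gives X.
L, W, and X hold, so B follows (Rule 10).
Q would need K, Y, and F (Rule 3), but F is never established. A would need Q (Rule 2), but Q is never established.

B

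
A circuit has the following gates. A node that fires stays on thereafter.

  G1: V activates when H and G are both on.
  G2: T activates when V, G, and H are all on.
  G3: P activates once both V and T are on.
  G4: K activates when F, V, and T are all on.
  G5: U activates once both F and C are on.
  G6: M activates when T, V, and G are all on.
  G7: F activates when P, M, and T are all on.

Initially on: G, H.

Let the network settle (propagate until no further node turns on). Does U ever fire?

U would need F and C (G5), but C never turns on.

No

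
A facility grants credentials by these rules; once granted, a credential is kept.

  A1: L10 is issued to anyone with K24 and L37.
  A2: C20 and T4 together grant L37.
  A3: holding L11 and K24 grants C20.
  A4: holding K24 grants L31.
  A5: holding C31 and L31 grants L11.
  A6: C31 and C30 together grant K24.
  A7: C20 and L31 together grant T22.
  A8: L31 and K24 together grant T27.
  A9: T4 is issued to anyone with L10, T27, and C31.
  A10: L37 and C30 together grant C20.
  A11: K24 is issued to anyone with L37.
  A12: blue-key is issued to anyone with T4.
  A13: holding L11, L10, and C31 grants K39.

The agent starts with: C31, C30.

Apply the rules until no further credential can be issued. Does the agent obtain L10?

L10 would need K24 and L37 (A1), but L37 is never granted.

No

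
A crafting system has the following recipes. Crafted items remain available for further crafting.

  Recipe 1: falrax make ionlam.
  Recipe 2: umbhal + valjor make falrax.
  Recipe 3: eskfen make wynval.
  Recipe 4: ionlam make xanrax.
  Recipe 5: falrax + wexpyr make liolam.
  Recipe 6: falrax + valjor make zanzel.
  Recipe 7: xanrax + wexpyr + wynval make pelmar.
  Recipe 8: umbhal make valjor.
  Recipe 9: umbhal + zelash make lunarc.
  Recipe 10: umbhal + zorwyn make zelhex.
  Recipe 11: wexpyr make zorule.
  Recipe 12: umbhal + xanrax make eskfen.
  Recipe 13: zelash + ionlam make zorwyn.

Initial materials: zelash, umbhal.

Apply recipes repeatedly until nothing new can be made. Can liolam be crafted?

liolam would need falrax and wexpyr (Recipe 5), but wexpyr is never obtained.

No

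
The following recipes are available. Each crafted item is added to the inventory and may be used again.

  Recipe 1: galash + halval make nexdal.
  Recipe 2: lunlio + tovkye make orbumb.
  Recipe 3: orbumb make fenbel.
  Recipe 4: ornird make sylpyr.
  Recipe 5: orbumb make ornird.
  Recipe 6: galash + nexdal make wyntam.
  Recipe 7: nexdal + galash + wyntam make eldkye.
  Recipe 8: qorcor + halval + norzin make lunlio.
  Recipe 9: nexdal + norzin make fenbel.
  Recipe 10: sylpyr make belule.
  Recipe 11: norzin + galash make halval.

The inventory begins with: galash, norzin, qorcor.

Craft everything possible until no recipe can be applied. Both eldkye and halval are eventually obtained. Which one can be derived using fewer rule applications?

halval

halval: Using Recipe 11, norzin and galash make halval. [1 rule application]
eldkye: norzin + galash → halval (Recipe 11). Using Recipe 1, galash and halval make nexdal. galash + nexdal → wyntam (Recipe 6). nexdal + galash + wyntam → eldkye (Recipe 7). [4 rule applications]
halval needs fewer.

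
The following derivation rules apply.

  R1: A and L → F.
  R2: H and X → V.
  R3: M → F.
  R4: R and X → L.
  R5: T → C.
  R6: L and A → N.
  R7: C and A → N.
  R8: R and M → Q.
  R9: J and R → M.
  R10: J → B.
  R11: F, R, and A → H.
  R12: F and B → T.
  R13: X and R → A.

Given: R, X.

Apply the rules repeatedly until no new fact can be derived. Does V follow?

R and X hold, so L follows (R4).
From X and R, R13 gives A.
A and L hold, so F follows (R1).
F, R, and A hold, so H follows (R11).
H and X hold, so V follows (R2).

Yes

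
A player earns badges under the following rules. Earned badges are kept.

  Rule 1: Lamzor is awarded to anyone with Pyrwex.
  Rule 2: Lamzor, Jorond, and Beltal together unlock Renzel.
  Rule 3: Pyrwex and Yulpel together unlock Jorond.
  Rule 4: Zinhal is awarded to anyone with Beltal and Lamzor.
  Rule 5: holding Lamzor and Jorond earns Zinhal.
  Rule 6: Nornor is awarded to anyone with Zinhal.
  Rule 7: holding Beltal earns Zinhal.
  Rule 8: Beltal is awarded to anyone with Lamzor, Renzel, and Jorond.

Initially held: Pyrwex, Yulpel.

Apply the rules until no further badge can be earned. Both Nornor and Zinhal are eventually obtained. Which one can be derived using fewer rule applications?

Zinhal

Zinhal: With Pyrwex and Yulpel, Jorond is earned (Rule 3). With Pyrwex, Lamzor is earned (Rule 1). With Lamzor and Jorond, Zinhal is earned (Rule 5). [3 rule applications]
Nornor: With Pyrwex and Yulpel, Jorond is earned (Rule 3). With Pyrwex, Lamzor is earned (Rule 1). With Lamzor and Jorond, Zinhal is earned (Rule 5). With Zinhal, Nornor is earned (Rule 6). [4 rule applications]
Zinhal needs fewer.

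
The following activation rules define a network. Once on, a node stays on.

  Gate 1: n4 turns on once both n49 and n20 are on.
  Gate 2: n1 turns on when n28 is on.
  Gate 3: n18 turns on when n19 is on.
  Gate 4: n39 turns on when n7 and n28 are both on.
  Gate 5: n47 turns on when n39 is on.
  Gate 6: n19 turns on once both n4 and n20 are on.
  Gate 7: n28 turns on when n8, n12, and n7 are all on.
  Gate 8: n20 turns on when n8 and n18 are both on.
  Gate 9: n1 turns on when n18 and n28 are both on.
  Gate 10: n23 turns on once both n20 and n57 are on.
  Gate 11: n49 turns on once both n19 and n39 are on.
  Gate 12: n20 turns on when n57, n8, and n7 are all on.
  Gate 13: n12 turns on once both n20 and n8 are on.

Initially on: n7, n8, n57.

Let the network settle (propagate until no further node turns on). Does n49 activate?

n49 would need n19 and n39 (Gate 11), but n19 never turns on.

No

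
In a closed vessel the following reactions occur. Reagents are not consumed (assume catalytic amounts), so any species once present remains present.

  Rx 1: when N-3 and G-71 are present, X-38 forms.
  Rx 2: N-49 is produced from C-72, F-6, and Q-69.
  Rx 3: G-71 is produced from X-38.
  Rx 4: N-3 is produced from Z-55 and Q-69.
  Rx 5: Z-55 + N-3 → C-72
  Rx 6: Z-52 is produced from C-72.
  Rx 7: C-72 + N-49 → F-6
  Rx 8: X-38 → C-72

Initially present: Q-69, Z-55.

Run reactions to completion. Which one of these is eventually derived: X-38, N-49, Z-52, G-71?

Z-55 and Q-69 present → N-3 forms (Rx 4).
Z-55 and N-3 present → C-72 forms (Rx 5).
C-72 present → Z-52 forms (Rx 6).
G-71 would need X-38 (Rx 3), but X-38 never forms. X-38 would need N-3 and G-71 (Rx 1), but G-71 never forms. N-49 would need C-72, F-6, and Q-69 (Rx 2), but F-6 never forms.

Z-52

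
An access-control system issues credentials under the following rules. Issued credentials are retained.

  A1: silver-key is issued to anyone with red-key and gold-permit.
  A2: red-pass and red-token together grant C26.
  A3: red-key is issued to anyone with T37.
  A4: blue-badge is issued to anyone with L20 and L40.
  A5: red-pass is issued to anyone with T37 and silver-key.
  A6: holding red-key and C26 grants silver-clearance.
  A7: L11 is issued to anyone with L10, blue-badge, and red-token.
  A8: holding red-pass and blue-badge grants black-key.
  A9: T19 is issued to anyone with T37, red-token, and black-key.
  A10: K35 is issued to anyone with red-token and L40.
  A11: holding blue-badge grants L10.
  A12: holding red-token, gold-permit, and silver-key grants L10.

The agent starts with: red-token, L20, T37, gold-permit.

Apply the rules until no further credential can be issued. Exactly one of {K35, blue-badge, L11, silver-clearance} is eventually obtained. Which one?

silver-clearance

Holding T37 grants red-key (A3).
Holding red-key and gold-permit grants silver-key (A1).
Holding T37 and silver-key grants red-pass (A5).
Holding red-pass and red-token grants C26 (A2).
Holding red-key and C26 grants silver-clearance (A6).
K35 would need red-token and L40 (A10), but L40 is never granted. blue-badge would need L20 and L40 (A4), but L40 is never granted. L11 would need L10, blue-badge, and red-token (A7), but blue-badge is never granted.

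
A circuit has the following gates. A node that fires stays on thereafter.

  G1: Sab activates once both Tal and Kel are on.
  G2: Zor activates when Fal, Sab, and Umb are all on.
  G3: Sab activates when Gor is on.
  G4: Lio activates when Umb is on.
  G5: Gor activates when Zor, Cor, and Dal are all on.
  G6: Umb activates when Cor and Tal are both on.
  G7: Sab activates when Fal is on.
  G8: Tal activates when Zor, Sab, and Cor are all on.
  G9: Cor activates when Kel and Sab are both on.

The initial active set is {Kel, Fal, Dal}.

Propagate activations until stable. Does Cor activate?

Fal is on, so Sab activates (G7).
G9: Kel and Sab on → Cor on.

Yes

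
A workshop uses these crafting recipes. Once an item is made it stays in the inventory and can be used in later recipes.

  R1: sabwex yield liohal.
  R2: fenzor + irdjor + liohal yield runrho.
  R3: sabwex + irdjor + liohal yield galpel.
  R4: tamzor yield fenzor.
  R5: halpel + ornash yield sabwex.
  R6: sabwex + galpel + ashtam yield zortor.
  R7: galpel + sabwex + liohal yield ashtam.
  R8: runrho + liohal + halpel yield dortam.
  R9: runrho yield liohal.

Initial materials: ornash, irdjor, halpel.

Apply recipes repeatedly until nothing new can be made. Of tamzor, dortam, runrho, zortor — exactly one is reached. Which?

zortor

Using R5, halpel and ornash make sabwex.
sabwex → liohal (R1).
Using R3, sabwex, irdjor, and liohal make galpel.
galpel + sabwex + liohal → ashtam (R7).
sabwex + galpel + ashtam → zortor (R6).
runrho would need fenzor, irdjor, and liohal (R2), but fenzor is never obtained. dortam would need runrho, liohal, and halpel (R8), but runrho is never obtained. No rule produces tamzor, and it is not given.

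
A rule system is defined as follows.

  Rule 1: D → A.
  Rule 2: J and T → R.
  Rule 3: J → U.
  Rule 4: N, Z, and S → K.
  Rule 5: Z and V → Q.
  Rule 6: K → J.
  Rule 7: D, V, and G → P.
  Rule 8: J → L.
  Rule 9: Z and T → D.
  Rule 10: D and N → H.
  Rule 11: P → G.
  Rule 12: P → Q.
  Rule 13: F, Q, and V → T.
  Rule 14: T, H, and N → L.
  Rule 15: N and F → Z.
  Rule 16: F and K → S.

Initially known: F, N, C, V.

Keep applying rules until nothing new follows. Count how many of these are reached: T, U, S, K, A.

2

N and F hold, so Z follows (Rule 15).
Z and V hold, so Q follows (Rule 5).
From F, Q, and V, Rule 13 gives T.
Z and T hold, so D follows (Rule 9).
D holds, so A follows (Rule 1).
T: reached.
U would need J (Rule 3), but J is never established.
S would need F and K (Rule 16), but K is never established.
K would need N, Z, and S (Rule 4), but S is never established.
A: reached.
Reached: T and A — 2 of the 5.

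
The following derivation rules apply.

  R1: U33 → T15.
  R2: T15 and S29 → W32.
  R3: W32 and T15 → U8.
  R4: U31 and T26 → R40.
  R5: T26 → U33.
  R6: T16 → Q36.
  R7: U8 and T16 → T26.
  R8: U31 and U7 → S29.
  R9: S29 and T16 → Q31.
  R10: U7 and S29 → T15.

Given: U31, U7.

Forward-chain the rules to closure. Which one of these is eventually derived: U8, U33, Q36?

U8

U31 and U7 hold, so S29 follows (R8).
From U7 and S29, R10 gives T15.
From T15 and S29, R2 gives W32.
From W32 and T15, R3 gives U8.
Q36 would need T16 (R6), but T16 is never established. U33 would need T26 (R5), but T26 is never established.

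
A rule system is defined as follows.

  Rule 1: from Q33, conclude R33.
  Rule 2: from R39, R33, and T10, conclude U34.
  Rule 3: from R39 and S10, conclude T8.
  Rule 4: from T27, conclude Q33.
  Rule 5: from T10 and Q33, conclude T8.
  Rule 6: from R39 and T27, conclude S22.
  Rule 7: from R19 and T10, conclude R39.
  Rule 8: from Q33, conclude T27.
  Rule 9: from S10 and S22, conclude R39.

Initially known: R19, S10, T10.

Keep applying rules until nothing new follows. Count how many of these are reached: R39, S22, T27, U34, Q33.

From R19 and T10, Rule 7 gives R39.
R39: reached.
S22 would need R39 and T27 (Rule 6), but T27 is never established.
T27 would need Q33 (Rule 8), but Q33 is never established.
U34 would need R39, R33, and T10 (Rule 2), but R33 is never established.
Q33 would need T27 (Rule 4), but T27 is never established.
Reached: R39 — 1 of the 5.

1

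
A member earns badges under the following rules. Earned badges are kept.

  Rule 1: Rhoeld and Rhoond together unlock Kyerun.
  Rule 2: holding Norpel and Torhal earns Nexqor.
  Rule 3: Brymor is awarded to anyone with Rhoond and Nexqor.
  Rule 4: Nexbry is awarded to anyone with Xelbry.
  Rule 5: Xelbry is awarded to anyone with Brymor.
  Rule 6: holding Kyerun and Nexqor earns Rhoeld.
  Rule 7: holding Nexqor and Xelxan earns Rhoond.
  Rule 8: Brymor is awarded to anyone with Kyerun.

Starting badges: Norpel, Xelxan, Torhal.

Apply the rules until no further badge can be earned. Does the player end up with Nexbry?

With Norpel and Torhal, Nexqor is earned (Rule 2).
With Nexqor and Xelxan, Rhoond is earned (Rule 7).
With Rhoond and Nexqor, Brymor is earned (Rule 3).
With Brymor, Xelbry is earned (Rule 5).
With Xelbry, Nexbry is earned (Rule 4).

Yes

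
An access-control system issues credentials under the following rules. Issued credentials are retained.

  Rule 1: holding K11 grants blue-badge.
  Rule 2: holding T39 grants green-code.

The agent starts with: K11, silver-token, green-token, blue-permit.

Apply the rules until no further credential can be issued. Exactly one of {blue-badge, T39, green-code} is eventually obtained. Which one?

blue-badge

Holding K11 grants blue-badge (Rule 1).
green-code would need T39 (Rule 2), but T39 is never granted. No rule produces T39, and it is not given.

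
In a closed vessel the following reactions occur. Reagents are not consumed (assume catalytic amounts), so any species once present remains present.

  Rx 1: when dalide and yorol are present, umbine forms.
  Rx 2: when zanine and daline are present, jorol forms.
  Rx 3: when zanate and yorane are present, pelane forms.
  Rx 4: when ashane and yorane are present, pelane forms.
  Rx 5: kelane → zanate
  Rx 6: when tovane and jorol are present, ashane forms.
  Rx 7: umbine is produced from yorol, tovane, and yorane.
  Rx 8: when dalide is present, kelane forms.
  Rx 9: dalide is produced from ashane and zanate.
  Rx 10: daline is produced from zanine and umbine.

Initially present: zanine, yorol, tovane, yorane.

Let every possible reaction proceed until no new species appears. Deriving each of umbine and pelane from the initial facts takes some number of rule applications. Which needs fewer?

umbine

umbine: yorol, tovane, and yorane present → umbine forms (Rx 7). [1 rule application]
pelane: yorol, tovane, and yorane present → umbine forms (Rx 7). zanine and umbine present → daline forms (Rx 10). zanine and daline present → jorol forms (Rx 2). tovane and jorol present → ashane forms (Rx 6). ashane and yorane present → pelane forms (Rx 4). [5 rule applications]
umbine needs fewer.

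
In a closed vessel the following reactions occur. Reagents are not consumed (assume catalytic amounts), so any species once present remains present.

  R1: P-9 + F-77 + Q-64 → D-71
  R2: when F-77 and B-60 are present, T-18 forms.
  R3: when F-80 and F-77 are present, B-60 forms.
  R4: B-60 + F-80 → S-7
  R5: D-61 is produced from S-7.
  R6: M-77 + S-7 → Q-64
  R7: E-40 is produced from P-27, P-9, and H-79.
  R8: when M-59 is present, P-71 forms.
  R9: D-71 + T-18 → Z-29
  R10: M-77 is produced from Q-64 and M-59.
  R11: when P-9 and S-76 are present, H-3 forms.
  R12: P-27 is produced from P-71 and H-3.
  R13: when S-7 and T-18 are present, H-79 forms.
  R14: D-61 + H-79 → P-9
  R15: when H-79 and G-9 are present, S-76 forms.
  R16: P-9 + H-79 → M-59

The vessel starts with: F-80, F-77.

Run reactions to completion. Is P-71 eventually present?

Yes

F-80 and F-77 present → B-60 forms (R3).
B-60 and F-80 present → S-7 forms (R4).
F-77 and B-60 present → T-18 forms (R2).
S-7 present → D-61 forms (R5).
S-7 and T-18 present → H-79 forms (R13).
D-61 and H-79 present → P-9 forms (R14).
P-9 and H-79 present → M-59 forms (R16).
M-59 present → P-71 forms (R8).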